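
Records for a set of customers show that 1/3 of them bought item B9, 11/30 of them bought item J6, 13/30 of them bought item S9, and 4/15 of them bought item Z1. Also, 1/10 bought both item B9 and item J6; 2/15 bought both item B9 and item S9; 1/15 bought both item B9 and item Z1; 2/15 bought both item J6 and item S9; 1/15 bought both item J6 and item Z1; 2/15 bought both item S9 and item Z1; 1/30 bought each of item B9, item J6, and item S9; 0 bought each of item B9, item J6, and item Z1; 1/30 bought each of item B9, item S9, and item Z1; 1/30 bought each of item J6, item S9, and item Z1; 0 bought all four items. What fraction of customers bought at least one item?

P(≥1) = 1/3 + 11/30 + 13/30 + 4/15 − 1/10 − 2/15 − 1/15 − 2/15 − 1/15 − 2/15 + 1/30 + 0 + 1/30 + 1/30 − 0 = 13/15

13/15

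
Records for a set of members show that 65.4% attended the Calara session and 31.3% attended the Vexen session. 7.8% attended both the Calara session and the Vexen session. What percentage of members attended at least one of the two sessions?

88.9%

P(union) = 65.4 + 31.3 − 7.8 = 88.9%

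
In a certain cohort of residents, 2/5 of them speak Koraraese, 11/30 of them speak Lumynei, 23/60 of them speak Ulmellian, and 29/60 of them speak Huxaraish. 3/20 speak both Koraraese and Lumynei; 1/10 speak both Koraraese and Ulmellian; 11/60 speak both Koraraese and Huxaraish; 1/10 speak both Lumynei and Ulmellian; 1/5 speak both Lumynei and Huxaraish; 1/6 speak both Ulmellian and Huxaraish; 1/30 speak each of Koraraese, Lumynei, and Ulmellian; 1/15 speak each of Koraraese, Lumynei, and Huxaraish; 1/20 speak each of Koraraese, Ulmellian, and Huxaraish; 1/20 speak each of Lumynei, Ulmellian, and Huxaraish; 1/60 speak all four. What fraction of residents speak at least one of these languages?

Inclusion–exclusion gives
P(≥1) = 2/5 + 11/30 + 23/60 + 29/60 − 3/20 − 1/10 − 11/60 − 1/10 − 1/5 − 1/6 + 1/30 + 1/15 + 1/20 + 1/20 − 1/60 = 11/12

11/12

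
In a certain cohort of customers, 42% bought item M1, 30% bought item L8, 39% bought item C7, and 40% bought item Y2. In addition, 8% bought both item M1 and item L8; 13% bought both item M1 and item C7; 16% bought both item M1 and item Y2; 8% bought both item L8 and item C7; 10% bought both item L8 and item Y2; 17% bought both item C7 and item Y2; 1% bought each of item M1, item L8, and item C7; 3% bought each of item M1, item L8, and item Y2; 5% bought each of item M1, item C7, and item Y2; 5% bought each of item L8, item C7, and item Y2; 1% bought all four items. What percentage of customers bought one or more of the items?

92%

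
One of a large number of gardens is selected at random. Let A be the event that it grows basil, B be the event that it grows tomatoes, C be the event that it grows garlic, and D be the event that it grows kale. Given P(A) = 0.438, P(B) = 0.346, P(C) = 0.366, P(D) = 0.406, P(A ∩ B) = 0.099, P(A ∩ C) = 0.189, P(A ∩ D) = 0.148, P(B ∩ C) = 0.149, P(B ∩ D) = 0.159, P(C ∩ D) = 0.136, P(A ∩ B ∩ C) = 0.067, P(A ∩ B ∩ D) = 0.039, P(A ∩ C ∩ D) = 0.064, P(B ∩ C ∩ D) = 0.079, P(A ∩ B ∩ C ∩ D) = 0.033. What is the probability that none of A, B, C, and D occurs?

0.108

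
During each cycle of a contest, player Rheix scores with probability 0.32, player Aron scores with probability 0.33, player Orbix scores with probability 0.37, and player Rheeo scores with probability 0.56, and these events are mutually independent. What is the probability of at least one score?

0.87370768

Since the events are independent, P(none) is the product of the individual non-occurrence probabilities.
P(none) = (1 − 0.32) × (1 − 0.33) × (1 − 0.37) × (1 − 0.56) = 0.68 × 0.67 × 0.63 × 0.44 = 0.12629232
P(at least one) = 1 − 0.12629232 = 0.87370768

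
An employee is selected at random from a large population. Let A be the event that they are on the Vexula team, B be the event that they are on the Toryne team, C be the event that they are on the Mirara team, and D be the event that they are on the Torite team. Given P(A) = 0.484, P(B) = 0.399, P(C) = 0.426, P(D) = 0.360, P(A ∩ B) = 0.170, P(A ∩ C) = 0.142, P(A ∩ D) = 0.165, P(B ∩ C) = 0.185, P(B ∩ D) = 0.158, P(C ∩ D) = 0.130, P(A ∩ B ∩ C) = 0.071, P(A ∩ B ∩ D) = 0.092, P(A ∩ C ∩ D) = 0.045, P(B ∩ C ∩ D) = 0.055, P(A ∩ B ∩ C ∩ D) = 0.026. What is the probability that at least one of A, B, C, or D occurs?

P(A ∪ B ∪ C ∪ D) = 0.484 + 0.399 + 0.426 + 0.360 − 0.170 − 0.142 − 0.165 − 0.185 − 0.158 − 0.130 + 0.071 + 0.092 + 0.045 + 0.055 − 0.026 = 0.956

0.956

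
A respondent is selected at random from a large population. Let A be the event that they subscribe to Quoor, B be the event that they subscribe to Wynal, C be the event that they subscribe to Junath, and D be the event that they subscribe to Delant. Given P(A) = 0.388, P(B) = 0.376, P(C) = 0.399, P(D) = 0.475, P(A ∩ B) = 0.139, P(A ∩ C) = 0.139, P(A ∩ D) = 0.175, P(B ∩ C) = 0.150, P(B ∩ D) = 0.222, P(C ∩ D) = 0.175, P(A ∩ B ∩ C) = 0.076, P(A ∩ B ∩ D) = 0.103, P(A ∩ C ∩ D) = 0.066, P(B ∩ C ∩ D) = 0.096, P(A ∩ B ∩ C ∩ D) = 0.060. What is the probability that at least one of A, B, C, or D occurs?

0.919

By inclusion-exclusion,
P(A ∪ B ∪ C ∪ D) = 0.388 + 0.376 + 0.399 + 0.475 − 0.139 − 0.139 − 0.175 − 0.150 − 0.222 − 0.175 + 0.076 + 0.103 + 0.066 + 0.096 − 0.060 = 0.919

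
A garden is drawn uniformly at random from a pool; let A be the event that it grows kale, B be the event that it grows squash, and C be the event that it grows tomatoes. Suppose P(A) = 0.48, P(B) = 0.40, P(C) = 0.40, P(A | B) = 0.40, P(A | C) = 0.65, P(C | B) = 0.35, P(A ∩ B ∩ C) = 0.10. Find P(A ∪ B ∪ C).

P(A ∩ B) = P(B)·P(A|B) = 0.40 × 0.40 = 0.16
P(A ∩ C) = P(C)·P(A|C) = 0.40 × 0.65 = 0.26
P(B ∩ C) = P(B)·P(C|B) = 0.40 × 0.35 = 0.14
Using inclusion–exclusion:
P(A ∪ B ∪ C) = 0.48 + 0.40 + 0.40 − 0.16 − 0.26 − 0.14 + 0.10 = 0.82

0.82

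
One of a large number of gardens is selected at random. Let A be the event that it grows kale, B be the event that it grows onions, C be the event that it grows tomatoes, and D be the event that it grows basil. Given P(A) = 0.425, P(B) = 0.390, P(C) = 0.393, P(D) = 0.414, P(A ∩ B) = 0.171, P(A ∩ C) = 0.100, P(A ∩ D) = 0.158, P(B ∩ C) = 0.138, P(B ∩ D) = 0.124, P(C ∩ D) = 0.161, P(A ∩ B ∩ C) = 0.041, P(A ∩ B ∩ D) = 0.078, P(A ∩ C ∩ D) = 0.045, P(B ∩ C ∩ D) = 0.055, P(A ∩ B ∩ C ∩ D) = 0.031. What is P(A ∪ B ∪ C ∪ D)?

By inclusion–exclusion:
P(A ∪ B ∪ C ∪ D) = 0.425 + 0.390 + 0.393 + 0.414 − 0.171 − 0.100 − 0.158 − 0.138 − 0.124 − 0.161 + 0.041 + 0.078 + 0.045 + 0.055 − 0.031 = 0.958

0.958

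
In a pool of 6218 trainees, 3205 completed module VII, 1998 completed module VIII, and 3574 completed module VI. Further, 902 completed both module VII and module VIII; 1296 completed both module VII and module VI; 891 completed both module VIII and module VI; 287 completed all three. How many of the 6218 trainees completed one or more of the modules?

|union| = 3205 + 1998 + 3574 − 902 − 1296 − 891 + 287 = 5975

5975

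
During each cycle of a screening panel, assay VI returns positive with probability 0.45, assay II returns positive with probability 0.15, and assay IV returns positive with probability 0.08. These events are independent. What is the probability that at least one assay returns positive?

0.5699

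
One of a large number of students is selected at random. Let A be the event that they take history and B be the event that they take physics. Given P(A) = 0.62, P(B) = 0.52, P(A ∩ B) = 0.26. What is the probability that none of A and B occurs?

By inclusion-exclusion,
P(A ∪ B) = 0.62 + 0.52 − 0.26 = 0.88
P(none) = 1 − 0.88 = 0.12

0.12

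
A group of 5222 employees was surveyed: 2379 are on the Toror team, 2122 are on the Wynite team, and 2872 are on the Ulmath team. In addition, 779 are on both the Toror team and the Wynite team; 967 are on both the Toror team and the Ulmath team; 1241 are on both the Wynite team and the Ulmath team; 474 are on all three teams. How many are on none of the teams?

362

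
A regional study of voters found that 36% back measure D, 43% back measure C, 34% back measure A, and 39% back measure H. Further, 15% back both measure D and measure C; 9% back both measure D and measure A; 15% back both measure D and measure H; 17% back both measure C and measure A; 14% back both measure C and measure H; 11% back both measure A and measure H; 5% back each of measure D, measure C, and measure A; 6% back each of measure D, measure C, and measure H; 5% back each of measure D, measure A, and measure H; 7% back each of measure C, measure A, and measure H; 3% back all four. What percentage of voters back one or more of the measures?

91%

P(≥1) = 36 + 43 + 34 + 39 − 15 − 9 − 15 − 17 − 14 − 11 + 5 + 6 + 5 + 7 − 3 = 91%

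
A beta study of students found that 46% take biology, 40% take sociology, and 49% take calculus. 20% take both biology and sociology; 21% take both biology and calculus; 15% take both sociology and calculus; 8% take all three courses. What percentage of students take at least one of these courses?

87%

P(union) = 46 + 40 + 49 − 20 − 21 − 15 + 8 = 87%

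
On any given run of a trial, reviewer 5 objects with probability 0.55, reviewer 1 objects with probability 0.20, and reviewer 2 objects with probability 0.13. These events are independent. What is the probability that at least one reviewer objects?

0.6868

Independence gives P(none) = ∏(1 − pᵢ).
P(none) = (1 − 0.55) × (1 − 0.20) × (1 − 0.13) = 0.45 × 0.80 × 0.87 = 0.3132
P(at least one) = 1 − 0.3132 = 0.6868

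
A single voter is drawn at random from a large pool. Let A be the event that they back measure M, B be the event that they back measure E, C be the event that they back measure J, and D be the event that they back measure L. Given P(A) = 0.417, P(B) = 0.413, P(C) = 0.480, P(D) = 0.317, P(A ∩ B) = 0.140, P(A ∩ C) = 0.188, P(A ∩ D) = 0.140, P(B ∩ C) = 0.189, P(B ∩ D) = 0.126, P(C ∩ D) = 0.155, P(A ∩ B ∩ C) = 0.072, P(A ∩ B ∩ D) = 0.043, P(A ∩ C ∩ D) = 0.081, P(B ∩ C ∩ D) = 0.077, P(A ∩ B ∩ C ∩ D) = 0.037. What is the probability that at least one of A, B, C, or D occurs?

Inclusion–exclusion gives
P(A ∪ B ∪ C ∪ D) = 0.417 + 0.413 + 0.480 + 0.317 − 0.140 − 0.188 − 0.140 − 0.189 − 0.126 − 0.155 + 0.072 + 0.043 + 0.081 + 0.077 − 0.037 = 0.925

0.925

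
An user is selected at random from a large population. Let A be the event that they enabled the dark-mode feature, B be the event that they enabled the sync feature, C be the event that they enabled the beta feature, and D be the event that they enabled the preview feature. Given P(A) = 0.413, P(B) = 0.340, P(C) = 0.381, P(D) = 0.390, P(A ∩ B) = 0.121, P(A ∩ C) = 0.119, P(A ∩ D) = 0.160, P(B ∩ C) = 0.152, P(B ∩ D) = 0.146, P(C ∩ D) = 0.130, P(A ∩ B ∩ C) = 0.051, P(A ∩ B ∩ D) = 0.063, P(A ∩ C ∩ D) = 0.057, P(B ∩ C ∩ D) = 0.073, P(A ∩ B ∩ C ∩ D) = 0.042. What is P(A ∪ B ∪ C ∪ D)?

By inclusion–exclusion:
P(A ∪ B ∪ C ∪ D) = 0.413 + 0.340 + 0.381 + 0.390 − 0.121 − 0.119 − 0.160 − 0.152 − 0.146 − 0.130 + 0.051 + 0.063 + 0.057 + 0.073 − 0.042 = 0.898

0.898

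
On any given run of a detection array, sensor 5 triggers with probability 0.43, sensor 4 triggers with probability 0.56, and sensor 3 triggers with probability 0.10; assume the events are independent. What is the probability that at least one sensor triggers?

0.77428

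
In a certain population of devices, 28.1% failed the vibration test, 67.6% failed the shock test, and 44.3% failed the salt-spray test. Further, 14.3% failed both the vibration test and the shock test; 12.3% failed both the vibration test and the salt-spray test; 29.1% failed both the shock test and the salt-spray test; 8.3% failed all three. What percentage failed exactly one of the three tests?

P(exactly one) = 28.1 + 67.6 + 44.3 − 2·14.3 − 2·12.3 − 2·29.1 + 3·8.3 = 53.5%

53.5%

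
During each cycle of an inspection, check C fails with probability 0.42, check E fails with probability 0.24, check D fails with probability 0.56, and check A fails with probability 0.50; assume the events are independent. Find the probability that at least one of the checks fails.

0.903024

P(none) = (1 − 0.42) × (1 − 0.24) × (1 − 0.56) × (1 − 0.50) = 0.58 × 0.76 × 0.44 × 0.50 = 0.096976
P(at least one) = 1 − 0.096976 = 0.903024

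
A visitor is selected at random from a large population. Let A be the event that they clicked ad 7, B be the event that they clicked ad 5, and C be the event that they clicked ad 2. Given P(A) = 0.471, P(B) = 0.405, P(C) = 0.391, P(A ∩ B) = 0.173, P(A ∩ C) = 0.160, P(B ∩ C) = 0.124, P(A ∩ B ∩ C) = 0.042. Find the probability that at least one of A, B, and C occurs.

P(A ∪ B ∪ C) = 0.471 + 0.405 + 0.391 − 0.173 − 0.160 − 0.124 + 0.042 = 0.852

0.852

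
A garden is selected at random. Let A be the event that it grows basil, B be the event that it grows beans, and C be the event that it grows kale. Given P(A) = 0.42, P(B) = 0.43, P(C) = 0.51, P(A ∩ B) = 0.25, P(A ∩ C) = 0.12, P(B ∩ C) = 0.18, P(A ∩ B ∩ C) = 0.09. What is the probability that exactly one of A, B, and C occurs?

By inclusion–exclusion (exactly-one form):
P(exactly one) = 0.42 + 0.43 + 0.51 − 2·0.25 − 2·0.12 − 2·0.18 + 3·0.09 = 0.53

0.53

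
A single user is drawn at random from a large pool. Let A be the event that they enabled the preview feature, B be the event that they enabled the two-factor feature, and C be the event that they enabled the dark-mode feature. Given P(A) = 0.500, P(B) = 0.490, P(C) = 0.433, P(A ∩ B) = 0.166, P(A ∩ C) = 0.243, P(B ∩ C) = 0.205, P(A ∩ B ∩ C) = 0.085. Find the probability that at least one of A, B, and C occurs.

0.894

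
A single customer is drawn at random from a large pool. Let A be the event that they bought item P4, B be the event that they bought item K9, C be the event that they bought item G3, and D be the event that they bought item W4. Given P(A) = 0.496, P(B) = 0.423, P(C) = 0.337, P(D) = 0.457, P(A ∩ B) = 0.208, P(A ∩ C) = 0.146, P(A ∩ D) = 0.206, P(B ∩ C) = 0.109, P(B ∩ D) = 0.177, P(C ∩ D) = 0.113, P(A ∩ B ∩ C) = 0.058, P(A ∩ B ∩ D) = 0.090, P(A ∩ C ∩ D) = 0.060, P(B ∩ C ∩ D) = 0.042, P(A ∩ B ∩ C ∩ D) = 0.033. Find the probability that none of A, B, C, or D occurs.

0.029

By inclusion-exclusion,
P(A ∪ B ∪ C ∪ D) = 0.496 + 0.423 + 0.337 + 0.457 − 0.208 − 0.146 − 0.206 − 0.109 − 0.177 − 0.113 + 0.058 + 0.090 + 0.060 + 0.042 − 0.033 = 0.971
P(none) = 1 − 0.971 = 0.029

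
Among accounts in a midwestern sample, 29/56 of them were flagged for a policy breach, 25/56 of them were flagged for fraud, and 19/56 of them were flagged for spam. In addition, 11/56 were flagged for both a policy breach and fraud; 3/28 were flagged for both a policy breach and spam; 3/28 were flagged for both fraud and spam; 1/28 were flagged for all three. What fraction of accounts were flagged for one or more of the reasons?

13/14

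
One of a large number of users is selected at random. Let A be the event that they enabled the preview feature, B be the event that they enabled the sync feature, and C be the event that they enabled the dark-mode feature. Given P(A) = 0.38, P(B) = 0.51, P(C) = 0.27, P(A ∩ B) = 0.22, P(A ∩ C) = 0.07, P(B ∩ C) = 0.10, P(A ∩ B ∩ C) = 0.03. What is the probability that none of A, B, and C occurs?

By inclusion-exclusion,
P(A ∪ B ∪ C) = 0.38 + 0.51 + 0.27 − 0.22 − 0.07 − 0.10 + 0.03 = 0.80
P(none) = 1 − 0.80 = 0.20

0.20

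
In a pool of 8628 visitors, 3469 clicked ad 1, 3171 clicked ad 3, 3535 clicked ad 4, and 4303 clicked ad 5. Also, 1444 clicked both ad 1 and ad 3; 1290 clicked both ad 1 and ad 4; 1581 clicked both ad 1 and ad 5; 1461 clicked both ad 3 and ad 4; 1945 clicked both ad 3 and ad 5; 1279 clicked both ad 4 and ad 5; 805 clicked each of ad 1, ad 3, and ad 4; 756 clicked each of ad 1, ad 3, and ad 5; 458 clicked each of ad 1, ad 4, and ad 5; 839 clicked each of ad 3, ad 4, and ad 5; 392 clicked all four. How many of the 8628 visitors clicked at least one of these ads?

By inclusion–exclusion:
|at least one| = 3469 + 3171 + 3535 + 4303 − 1444 − 1290 − 1581 − 1461 − 1945 − 1279 + 805 + 756 + 458 + 839 − 392 = 7944

7944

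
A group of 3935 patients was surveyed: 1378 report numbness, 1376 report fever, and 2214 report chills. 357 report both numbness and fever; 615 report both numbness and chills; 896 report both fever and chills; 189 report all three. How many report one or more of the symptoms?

3289

By inclusion–exclusion:
N(≥1) = 1378 + 1376 + 2214 − 357 − 615 − 896 + 189 = 3289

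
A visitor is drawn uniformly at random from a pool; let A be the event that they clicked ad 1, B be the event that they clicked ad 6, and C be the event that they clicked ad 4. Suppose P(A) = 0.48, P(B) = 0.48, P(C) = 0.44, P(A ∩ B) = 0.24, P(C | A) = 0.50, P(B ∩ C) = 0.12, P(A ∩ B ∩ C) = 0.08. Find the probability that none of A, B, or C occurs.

P(A ∩ C) = P(A)·P(C|A) = 0.48 × 0.50 = 0.24
By inclusion–exclusion:
P(A ∪ B ∪ C) = 0.48 + 0.48 + 0.44 − 0.24 − 0.24 − 0.12 + 0.08 = 0.88
P(none) = 1 − 0.88 = 0.12

0.12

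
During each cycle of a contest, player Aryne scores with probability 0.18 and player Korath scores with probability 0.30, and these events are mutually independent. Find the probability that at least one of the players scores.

0.426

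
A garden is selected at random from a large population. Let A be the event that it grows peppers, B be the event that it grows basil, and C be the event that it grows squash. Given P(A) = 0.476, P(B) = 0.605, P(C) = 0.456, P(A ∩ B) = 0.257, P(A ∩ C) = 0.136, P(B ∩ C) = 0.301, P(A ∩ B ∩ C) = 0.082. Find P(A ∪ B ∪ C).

0.925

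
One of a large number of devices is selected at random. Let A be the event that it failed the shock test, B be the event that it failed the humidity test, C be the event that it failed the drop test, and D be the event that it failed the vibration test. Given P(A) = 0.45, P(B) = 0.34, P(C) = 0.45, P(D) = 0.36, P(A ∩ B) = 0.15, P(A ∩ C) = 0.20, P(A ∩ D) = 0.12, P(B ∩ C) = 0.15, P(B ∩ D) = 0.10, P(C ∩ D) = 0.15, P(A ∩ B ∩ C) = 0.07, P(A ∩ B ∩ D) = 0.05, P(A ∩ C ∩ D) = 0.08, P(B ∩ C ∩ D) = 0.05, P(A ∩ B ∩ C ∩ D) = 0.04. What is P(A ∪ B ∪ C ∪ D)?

P(A ∪ B ∪ C ∪ D) = 0.45 + 0.34 + 0.45 + 0.36 − 0.15 − 0.20 − 0.12 − 0.15 − 0.10 − 0.15 + 0.07 + 0.05 + 0.08 + 0.05 − 0.04 = 0.94

0.94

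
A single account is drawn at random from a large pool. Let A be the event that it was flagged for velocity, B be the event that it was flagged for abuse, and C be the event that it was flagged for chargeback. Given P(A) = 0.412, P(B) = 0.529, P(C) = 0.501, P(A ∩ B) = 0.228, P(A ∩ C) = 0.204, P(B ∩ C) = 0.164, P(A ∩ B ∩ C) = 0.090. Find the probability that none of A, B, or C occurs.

0.064

Using inclusion–exclusion:
P(A ∪ B ∪ C) = 0.412 + 0.529 + 0.501 − 0.228 − 0.204 − 0.164 + 0.090 = 0.936
P(none) = 1 − 0.936 = 0.064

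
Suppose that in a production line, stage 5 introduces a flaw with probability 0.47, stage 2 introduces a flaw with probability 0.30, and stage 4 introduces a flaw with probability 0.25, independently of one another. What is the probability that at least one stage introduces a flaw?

0.72175

P(none) = (1 − 0.47) × (1 − 0.30) × (1 − 0.25) = 0.53 × 0.70 × 0.75 = 0.27825
P(at least one) = 1 − 0.27825 = 0.72175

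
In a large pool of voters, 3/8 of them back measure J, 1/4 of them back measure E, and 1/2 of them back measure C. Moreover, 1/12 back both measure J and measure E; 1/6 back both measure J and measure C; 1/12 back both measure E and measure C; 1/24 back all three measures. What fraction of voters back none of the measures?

Using inclusion–exclusion:
P(≥1) = 3/8 + 1/4 + 1/2 − 1/12 − 1/6 − 1/12 + 1/24 = 5/6
P(none) = 1 − 5/6 = 1/6

1/6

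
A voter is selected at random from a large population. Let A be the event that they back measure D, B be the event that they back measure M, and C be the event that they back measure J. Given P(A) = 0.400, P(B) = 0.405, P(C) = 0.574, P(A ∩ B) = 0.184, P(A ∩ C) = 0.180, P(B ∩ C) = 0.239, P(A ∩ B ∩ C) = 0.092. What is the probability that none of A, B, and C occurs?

P(A ∪ B ∪ C) = 0.400 + 0.405 + 0.574 − 0.184 − 0.180 − 0.239 + 0.092 = 0.868
P(none) = 1 − 0.868 = 0.132

0.132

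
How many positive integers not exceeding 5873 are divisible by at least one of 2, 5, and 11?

3737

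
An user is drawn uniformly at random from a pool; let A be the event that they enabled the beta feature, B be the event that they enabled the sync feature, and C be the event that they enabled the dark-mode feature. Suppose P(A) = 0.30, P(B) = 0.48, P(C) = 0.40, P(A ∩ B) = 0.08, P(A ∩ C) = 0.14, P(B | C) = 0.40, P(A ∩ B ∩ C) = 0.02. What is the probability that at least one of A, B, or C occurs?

0.82

P(B ∩ C) = P(C)·P(B|C) = 0.40 × 0.40 = 0.16
P(A ∪ B ∪ C) = 0.30 + 0.48 + 0.40 − 0.08 − 0.14 − 0.16 + 0.02 = 0.82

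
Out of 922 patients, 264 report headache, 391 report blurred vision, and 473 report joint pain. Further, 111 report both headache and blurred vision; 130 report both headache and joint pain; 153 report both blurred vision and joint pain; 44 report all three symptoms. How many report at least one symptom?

Using inclusion–exclusion:
|at least one| = 264 + 391 + 473 − 111 − 130 − 153 + 44 = 778

778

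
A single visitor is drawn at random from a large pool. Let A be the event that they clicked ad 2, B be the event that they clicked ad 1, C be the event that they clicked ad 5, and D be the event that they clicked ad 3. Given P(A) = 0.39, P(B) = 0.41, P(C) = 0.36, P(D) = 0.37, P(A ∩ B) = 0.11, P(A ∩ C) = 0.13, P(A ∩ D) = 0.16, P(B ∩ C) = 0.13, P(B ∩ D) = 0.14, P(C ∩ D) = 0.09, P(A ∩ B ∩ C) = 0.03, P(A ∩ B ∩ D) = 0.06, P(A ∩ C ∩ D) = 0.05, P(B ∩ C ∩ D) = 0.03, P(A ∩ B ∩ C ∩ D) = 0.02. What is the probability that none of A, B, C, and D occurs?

0.08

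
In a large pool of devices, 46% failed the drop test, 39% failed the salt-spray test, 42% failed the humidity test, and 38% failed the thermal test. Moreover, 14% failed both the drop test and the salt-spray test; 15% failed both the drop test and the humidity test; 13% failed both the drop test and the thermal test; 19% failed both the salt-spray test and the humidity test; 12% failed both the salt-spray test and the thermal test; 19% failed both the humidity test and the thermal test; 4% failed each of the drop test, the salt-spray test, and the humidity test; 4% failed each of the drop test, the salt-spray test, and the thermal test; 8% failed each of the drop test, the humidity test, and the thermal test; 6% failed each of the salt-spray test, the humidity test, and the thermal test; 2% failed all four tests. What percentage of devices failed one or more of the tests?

P(at least one) = 46 + 39 + 42 + 38 − 14 − 15 − 13 − 19 − 12 − 19 + 4 + 4 + 8 + 6 − 2 = 93%

93%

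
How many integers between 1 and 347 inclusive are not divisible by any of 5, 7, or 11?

Apply inclusion-exclusion:
69 + 49 + 31 − 9 − 6 − 4 + 0 = 130
347 − 130 = 217

217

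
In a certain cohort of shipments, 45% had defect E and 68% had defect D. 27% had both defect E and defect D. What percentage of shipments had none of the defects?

Apply inclusion-exclusion:
P(union) = 45 + 68 − 27 = 86%
P(none) = 100% − 86% = 14%

14%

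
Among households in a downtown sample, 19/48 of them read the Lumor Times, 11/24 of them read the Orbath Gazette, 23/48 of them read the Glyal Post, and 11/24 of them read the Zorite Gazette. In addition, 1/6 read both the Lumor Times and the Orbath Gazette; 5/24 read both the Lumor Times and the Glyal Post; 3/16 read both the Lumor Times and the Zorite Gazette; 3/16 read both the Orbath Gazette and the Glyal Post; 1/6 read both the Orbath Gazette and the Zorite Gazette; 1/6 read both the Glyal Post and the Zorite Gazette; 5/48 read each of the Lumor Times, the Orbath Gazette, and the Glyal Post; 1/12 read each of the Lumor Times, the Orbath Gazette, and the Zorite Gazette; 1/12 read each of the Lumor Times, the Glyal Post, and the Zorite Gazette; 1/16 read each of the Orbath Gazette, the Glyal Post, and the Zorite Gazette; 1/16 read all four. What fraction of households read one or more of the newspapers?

47/48

Apply inclusion-exclusion:
P(at least one) = 19/48 + 11/24 + 23/48 + 11/24 − 1/6 − 5/24 − 3/16 − 3/16 − 1/6 − 1/6 + 5/48 + 1/12 + 1/12 + 1/16 − 1/16 = 47/48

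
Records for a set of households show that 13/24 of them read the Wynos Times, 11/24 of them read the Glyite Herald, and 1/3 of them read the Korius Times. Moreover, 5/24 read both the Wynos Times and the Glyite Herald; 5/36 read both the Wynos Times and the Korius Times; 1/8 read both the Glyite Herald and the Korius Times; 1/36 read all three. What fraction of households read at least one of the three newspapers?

By inclusion–exclusion:
P(at least one) = 13/24 + 11/24 + 1/3 − 5/24 − 5/36 − 1/8 + 1/36 = 8/9

8/9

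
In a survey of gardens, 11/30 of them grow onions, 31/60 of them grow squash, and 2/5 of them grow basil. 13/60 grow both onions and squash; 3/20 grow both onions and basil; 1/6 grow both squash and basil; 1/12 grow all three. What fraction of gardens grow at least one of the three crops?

Apply inclusion-exclusion:
P(≥1) = 11/30 + 31/60 + 2/5 − 13/60 − 3/20 − 1/6 + 1/12 = 5/6

5/6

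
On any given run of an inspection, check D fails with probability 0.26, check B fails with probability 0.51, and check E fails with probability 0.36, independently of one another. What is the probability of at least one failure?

P(none) = (1 − 0.26) × (1 − 0.51) × (1 − 0.36) = 0.74 × 0.49 × 0.64 = 0.232064
P(at least one) = 1 − 0.232064 = 0.767936

0.767936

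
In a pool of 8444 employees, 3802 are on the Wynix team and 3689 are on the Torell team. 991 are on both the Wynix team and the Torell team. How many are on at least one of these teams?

Using inclusion–exclusion:
|at least one| = 3802 + 3689 − 991 = 6500

6500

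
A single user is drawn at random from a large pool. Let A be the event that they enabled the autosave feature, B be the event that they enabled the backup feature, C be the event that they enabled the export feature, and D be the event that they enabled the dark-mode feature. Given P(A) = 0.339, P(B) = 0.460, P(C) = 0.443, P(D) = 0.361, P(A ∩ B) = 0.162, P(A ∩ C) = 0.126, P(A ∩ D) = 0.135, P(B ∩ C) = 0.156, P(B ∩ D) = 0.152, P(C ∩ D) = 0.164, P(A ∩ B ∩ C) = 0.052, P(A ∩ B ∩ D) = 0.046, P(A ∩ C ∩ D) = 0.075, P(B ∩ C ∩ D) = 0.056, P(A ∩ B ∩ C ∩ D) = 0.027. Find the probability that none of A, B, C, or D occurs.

By inclusion–exclusion:
P(A ∪ B ∪ C ∪ D) = 0.339 + 0.460 + 0.443 + 0.361 − 0.162 − 0.126 − 0.135 − 0.156 − 0.152 − 0.164 + 0.052 + 0.046 + 0.075 + 0.056 − 0.027 = 0.910
P(none) = 1 − 0.910 = 0.090

0.090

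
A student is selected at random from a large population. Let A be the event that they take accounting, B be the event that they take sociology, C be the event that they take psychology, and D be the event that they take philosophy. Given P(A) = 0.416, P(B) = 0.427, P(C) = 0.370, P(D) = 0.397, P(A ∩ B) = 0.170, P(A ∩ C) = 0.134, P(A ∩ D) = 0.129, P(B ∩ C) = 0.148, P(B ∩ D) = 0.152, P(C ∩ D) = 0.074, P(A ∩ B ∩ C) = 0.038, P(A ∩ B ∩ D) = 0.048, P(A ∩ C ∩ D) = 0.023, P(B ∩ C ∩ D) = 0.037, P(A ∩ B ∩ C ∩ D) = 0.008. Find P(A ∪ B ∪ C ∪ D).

0.941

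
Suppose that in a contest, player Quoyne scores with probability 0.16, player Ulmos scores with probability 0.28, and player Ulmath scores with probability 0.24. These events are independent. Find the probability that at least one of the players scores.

0.540352

P(none) = (1 − 0.16) × (1 − 0.28) × (1 − 0.24) = 0.84 × 0.72 × 0.76 = 0.459648
P(at least one) = 1 − 0.459648 = 0.540352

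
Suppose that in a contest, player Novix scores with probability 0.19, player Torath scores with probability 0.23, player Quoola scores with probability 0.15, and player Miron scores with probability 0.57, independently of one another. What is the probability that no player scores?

0.22796235

P(none) = (1 − 0.19) × (1 − 0.23) × (1 − 0.15) × (1 − 0.57) = 0.81 × 0.77 × 0.85 × 0.43 = 0.22796235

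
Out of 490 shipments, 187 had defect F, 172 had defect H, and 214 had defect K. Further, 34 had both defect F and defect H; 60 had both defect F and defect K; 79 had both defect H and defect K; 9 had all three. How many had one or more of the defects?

Inclusion–exclusion gives
N(≥1) = 187 + 172 + 214 − 34 − 60 − 79 + 9 = 409

409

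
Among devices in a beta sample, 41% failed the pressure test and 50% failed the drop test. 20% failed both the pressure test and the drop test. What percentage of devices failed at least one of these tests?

Using inclusion–exclusion:
P(at least one) = 41 + 50 − 20 = 71%

71%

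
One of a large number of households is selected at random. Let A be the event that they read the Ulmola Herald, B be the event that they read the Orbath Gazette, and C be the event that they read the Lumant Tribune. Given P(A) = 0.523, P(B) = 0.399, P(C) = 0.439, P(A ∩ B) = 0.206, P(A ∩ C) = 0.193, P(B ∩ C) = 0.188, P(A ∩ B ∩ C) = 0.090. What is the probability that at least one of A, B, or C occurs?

Apply inclusion-exclusion:
P(A ∪ B ∪ C) = 0.523 + 0.399 + 0.439 − 0.206 − 0.193 − 0.188 + 0.090 = 0.864

0.864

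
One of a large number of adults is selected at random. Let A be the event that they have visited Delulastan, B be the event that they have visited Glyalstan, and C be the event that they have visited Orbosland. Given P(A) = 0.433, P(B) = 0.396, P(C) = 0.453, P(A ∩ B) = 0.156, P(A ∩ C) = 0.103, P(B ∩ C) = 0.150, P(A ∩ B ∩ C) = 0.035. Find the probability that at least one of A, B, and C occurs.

0.908

Apply inclusion-exclusion:
P(A ∪ B ∪ C) = 0.433 + 0.396 + 0.453 − 0.156 − 0.103 − 0.150 + 0.035 = 0.908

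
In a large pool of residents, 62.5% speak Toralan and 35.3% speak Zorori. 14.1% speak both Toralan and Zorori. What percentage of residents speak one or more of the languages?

83.7%

Using inclusion–exclusion:
P(≥1) = 62.5 + 35.3 − 14.1 = 83.7%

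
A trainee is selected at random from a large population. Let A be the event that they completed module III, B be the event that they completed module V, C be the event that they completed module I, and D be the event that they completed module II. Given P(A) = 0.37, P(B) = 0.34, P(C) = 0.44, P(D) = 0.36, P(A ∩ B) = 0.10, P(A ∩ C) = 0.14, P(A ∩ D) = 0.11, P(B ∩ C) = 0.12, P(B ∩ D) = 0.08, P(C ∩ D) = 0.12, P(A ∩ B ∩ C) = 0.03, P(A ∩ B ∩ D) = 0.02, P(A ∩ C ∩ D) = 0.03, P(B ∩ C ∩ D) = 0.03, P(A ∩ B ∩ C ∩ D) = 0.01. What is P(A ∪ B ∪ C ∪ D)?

0.94

P(A ∪ B ∪ C ∪ D) = 0.37 + 0.34 + 0.44 + 0.36 − 0.10 − 0.14 − 0.11 − 0.12 − 0.08 − 0.12 + 0.03 + 0.02 + 0.03 + 0.03 − 0.01 = 0.94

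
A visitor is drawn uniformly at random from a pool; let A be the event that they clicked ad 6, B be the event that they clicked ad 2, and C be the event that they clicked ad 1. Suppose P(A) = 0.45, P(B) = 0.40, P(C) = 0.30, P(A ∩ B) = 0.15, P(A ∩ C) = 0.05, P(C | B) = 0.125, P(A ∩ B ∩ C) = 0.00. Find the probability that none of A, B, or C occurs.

0.10

P(B ∩ C) = P(B)·P(C|B) = 0.40 × 0.125 = 0.05
By inclusion-exclusion,
P(A ∪ B ∪ C) = 0.45 + 0.40 + 0.30 − 0.15 − 0.05 − 0.05 + 0.00 = 0.90
P(none) = 1 − 0.90 = 0.10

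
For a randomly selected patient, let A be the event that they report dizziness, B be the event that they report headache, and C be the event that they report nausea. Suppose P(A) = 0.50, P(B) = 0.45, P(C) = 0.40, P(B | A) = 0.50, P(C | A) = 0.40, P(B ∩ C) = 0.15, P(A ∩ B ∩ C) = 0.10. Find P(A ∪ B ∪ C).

P(A ∩ B) = P(A)·P(B|A) = 0.50 × 0.50 = 0.25
P(A ∩ C) = P(A)·P(C|A) = 0.50 × 0.40 = 0.20
P(A ∪ B ∪ C) = 0.50 + 0.45 + 0.40 − 0.25 − 0.20 − 0.15 + 0.10 = 0.85

0.85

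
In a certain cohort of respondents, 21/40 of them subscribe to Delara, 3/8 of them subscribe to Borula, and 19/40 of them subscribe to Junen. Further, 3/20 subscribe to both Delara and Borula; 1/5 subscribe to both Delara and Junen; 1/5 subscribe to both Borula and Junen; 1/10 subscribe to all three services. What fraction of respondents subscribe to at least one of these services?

P(at least one) = 21/40 + 3/8 + 19/40 − 3/20 − 1/5 − 1/5 + 1/10 = 37/40

37/40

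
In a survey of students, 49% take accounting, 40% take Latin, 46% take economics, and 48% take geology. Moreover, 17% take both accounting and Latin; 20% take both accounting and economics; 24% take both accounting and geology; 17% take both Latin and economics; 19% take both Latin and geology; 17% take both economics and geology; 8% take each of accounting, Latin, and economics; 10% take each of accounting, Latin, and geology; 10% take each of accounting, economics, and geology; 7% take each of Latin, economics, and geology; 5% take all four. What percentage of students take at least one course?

99%

P(at least one) = 49 + 40 + 46 + 48 − 17 − 20 − 24 − 17 − 19 − 17 + 8 + 10 + 10 + 7 − 5 = 99%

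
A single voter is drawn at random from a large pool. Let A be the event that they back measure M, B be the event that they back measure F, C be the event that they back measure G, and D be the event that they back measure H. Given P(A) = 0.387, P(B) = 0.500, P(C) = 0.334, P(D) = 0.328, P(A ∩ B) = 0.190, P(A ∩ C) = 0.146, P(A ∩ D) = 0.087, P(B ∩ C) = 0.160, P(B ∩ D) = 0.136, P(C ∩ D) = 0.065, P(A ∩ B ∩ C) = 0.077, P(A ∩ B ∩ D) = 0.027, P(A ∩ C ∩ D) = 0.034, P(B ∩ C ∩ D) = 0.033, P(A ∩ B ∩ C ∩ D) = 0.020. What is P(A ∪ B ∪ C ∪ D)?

0.916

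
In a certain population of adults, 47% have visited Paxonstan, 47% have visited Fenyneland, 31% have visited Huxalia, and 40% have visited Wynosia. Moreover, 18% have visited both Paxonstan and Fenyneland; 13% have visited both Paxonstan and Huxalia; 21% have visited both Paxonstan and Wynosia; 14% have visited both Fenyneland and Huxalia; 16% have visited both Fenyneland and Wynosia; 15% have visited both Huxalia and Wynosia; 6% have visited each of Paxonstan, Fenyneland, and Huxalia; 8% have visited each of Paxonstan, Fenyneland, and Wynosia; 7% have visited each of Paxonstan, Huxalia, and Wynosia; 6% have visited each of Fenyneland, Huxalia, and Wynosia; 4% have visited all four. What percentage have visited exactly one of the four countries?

36%

Using the inclusion–exclusion count for exactly one event:
P(exactly one) = 47 + 47 + 31 + 40 − 2·18 − 2·13 − 2·21 − 2·14 − 2·16 − 2·15 + 3·6 + 3·8 + 3·7 + 3·6 − 4·4 = 36%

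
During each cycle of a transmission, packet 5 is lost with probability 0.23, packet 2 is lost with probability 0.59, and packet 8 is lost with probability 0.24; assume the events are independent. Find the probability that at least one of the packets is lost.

0.760068

P(none) = (1 − 0.23) × (1 − 0.59) × (1 − 0.24) = 0.77 × 0.41 × 0.76 = 0.239932
P(at least one) = 1 − 0.239932 = 0.760068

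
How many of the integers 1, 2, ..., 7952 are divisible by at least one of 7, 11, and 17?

2120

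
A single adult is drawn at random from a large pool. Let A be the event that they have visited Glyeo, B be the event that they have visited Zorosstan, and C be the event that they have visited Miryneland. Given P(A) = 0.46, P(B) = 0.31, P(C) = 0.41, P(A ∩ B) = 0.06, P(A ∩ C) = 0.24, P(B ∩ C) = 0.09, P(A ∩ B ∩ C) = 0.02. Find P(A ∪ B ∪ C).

0.81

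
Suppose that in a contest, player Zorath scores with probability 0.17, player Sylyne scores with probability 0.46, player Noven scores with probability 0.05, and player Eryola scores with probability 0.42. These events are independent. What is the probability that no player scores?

0.2469582

P(none) = (1 − 0.17) × (1 − 0.46) × (1 − 0.05) × (1 − 0.42) = 0.83 × 0.54 × 0.95 × 0.58 = 0.2469582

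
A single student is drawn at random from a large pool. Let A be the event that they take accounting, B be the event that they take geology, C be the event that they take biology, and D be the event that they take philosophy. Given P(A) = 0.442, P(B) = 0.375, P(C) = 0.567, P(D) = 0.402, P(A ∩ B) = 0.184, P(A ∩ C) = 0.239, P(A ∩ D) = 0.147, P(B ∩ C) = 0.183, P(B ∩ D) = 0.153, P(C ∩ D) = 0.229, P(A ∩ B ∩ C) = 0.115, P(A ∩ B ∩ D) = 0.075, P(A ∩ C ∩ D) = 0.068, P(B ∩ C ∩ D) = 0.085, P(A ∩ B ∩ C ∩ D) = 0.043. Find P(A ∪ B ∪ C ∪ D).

0.951

P(A ∪ B ∪ C ∪ D) = 0.442 + 0.375 + 0.567 + 0.402 − 0.184 − 0.239 − 0.147 − 0.183 − 0.153 − 0.229 + 0.115 + 0.075 + 0.068 + 0.085 − 0.043 = 0.951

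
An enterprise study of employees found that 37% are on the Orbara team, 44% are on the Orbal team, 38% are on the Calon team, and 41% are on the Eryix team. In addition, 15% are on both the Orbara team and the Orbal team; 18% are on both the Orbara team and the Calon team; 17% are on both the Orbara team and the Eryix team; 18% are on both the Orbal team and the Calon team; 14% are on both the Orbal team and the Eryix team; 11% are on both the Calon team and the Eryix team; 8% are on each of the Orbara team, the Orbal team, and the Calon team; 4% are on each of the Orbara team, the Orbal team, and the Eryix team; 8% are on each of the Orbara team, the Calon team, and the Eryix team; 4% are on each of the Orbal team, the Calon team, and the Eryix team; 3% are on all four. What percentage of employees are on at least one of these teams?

88%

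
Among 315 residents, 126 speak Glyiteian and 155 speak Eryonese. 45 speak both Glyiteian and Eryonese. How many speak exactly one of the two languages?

191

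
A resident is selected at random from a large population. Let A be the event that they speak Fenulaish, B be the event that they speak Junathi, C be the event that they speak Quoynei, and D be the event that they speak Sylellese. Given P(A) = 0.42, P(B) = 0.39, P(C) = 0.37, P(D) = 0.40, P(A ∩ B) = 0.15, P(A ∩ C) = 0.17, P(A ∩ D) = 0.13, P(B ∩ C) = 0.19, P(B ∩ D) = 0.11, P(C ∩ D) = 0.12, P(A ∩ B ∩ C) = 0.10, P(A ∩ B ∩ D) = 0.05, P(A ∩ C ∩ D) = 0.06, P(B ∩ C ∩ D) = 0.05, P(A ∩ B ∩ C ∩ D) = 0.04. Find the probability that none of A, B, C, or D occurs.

0.07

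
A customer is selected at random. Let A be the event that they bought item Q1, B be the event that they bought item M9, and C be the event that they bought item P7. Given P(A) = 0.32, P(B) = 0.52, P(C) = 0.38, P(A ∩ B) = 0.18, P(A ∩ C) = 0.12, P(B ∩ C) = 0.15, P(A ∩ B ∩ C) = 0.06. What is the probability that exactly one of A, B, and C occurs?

0.50

Using the inclusion–exclusion count for exactly one event:
P(exactly one) = 0.32 + 0.52 + 0.38 − 2·0.18 − 2·0.12 − 2·0.15 + 3·0.06 = 0.50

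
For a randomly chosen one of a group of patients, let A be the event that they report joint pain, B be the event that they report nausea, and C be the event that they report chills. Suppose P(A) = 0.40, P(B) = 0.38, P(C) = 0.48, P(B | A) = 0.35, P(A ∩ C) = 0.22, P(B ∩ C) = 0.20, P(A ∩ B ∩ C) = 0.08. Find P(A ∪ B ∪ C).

P(A ∩ B) = P(A)·P(B|A) = 0.40 × 0.35 = 0.14
P(A ∪ B ∪ C) = 0.40 + 0.38 + 0.48 − 0.14 − 0.22 − 0.20 + 0.08 = 0.78

0.78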